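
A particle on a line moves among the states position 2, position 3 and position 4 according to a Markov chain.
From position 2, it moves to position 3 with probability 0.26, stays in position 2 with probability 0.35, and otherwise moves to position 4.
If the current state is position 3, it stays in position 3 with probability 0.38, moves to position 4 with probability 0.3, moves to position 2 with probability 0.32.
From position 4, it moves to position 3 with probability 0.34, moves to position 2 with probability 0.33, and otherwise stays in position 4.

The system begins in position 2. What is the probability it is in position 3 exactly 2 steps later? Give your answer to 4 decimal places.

0.3224

Sum over the intermediate state after 1 step:
P = P(position 2→position 2)·P(position 2→position 3) + P(position 2→position 3)·P(position 3→position 3) + P(position 2→position 4)·P(position 4→position 3)
  = 0.35×0.26 + 0.26×0.38 + 0.39×0.34
  = 0.0910 + 0.0988 + 0.1326 = 0.3224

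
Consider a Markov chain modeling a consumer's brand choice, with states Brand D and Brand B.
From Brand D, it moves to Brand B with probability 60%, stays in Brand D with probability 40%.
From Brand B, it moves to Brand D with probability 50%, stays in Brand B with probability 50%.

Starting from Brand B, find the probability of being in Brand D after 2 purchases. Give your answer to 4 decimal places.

Sum over the intermediate state after 1 purchase:
P = P(Brand B→Brand D)·P(Brand D→Brand D) + P(Brand B→Brand B)·P(Brand B→Brand D)
  = 0.5×0.4 + 0.5×0.5
  = 0.2000 + 0.2500 = 0.4500

0.4500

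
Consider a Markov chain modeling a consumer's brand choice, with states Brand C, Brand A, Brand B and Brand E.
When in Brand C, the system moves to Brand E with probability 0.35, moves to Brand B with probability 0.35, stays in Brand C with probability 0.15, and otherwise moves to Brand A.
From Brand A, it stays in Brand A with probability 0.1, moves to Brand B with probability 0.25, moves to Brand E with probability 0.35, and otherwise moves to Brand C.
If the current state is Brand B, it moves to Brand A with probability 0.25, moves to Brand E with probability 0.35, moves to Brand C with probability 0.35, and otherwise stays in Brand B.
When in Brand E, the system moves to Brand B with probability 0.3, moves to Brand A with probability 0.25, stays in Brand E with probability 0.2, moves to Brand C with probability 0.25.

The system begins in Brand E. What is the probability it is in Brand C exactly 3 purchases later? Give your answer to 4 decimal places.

Propagate the distribution vector 3 purchases from Brand E.
After 0 purchases: (0.0000, 0.0000, 0.0000, 1.0000)
After 1 purchase: (0.2500, 0.2500, 0.3000, 0.2000)
After 2 purchases: (0.2675, 0.1875, 0.2250, 0.3200)
After 3 purchases: (0.2551, 0.1951, 0.2478, 0.3020)
P(in Brand C after 3 purchases) = 0.2551

0.2551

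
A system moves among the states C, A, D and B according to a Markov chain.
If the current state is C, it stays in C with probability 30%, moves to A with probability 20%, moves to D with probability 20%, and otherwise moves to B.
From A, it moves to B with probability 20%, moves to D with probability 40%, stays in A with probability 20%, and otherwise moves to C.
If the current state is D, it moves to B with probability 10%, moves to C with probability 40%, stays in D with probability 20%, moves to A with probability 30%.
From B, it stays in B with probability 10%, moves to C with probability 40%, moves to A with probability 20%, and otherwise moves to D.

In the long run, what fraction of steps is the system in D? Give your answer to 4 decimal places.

0.2640

Let the stationary distribution be π with π = πP and π_1 + π_2 + π_3 + π_4 = 1.
π_1 = 0.3·π_1 + 0.2·π_2 + 0.4·π_3 + 0.4·π_4
π_2 = 0.2·π_1 + 0.2·π_2 + 0.3·π_3 + 0.2·π_4
π_3 = 0.2·π_1 + 0.4·π_2 + 0.2·π_3 + 0.3·π_4
Solving with the normalization constraint gives π = (0.3225, 0.2264, 0.2640, 0.1871).
So the stationary probability of D is 0.2640.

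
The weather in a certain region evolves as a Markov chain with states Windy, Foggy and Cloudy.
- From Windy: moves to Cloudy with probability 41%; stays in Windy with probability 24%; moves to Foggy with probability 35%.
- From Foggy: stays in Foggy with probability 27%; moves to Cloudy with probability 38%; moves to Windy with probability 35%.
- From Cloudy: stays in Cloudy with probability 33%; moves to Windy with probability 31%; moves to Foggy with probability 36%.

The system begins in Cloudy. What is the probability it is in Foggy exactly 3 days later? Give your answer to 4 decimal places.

Propagate the distribution vector 3 days from Cloudy.
After 0 days: (0.0000, 0.0000, 1.0000)
After 1 day: (0.3100, 0.3600, 0.3300)
After 2 days: (0.3027, 0.3245, 0.3728)
After 3 days: (0.3018, 0.3278, 0.3704)
P(in Foggy after 3 days) = 0.3278

0.3278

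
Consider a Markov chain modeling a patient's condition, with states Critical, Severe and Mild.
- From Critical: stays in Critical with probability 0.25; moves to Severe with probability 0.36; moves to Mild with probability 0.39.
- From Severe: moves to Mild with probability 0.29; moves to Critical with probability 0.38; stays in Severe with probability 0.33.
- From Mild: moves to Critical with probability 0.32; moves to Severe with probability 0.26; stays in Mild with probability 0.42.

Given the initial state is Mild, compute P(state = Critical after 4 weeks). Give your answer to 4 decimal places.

Propagate the distribution vector 4 weeks from Mild.
After 0 weeks: (0.0000, 0.0000, 1.0000)
After 1 week: (0.3200, 0.2600, 0.4200)
After 2 weeks: (0.3132, 0.3102, 0.3766)
After 3 weeks: (0.3167, 0.3130, 0.3703)
After 4 weeks: (0.3166, 0.3136, 0.3698)
P(in Critical after 4 weeks) = 0.3166

0.3166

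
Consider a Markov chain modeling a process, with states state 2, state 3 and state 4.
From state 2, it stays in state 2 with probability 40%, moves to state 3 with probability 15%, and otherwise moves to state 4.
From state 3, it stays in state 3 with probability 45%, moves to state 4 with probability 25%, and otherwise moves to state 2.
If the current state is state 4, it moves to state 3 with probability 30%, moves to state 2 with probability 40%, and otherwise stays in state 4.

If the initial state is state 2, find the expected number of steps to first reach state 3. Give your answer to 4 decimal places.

Let t(s) be the expected number of steps to first reach state 3 from state s, with t(state 3) = 0. Conditioning on the first step:
t(state 2) = 1 + 0.4·t(state 2) + 0.45·t(state 4)
t(state 4) = 1 + 0.4·t(state 2) + 0.3·t(state 4)
Solving: t(state 2) = 4.7917, t(state 4) = 4.1667.
Expected steps from state 2 to state 3: 4.7917.

4.7917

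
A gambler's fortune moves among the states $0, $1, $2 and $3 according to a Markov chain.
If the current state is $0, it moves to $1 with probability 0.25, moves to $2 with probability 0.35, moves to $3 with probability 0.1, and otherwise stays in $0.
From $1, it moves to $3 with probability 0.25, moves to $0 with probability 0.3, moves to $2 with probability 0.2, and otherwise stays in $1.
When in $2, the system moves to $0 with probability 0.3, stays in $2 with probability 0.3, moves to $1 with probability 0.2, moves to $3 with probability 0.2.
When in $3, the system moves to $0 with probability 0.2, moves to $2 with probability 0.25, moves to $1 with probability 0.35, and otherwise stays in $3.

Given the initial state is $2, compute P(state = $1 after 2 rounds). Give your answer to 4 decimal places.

Propagate the distribution vector 2 rounds from $2.
After 0 rounds: (0.0000, 0.0000, 1.0000, 0.0000)
After 1 round: (0.3000, 0.2000, 0.3000, 0.2000)
After 2 rounds: (0.2800, 0.2550, 0.2850, 0.1800)
P(in $1 after 2 rounds) = 0.2550

0.2550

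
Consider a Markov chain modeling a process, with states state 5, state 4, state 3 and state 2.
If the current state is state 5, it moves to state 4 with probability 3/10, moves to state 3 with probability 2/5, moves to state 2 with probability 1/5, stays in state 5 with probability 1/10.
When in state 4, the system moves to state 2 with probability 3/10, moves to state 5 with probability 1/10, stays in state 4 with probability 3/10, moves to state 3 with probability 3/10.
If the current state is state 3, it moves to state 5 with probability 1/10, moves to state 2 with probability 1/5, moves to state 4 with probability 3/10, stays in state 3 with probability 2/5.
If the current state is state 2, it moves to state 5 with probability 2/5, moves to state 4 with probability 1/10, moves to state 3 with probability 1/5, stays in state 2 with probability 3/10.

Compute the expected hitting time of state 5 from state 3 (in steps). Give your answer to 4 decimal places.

Let t(s) be the expected number of steps to first reach state 5 from state s, with t(state 5) = 0. Conditioning on the first step:
t(state 4) = 1 + 0.3·t(state 4) + 0.3·t(state 3) + 0.3·t(state 2)
t(state 3) = 1 + 0.3·t(state 4) + 0.4·t(state 3) + 0.2·t(state 2)
t(state 2) = 1 + 0.1·t(state 4) + 0.2·t(state 3) + 0.3·t(state 2)
Solving: t(state 4) = 5.5280, t(state 3) = 5.7143, t(state 2) = 3.8509.
Expected steps from state 3 to state 5: 5.7143.

5.7143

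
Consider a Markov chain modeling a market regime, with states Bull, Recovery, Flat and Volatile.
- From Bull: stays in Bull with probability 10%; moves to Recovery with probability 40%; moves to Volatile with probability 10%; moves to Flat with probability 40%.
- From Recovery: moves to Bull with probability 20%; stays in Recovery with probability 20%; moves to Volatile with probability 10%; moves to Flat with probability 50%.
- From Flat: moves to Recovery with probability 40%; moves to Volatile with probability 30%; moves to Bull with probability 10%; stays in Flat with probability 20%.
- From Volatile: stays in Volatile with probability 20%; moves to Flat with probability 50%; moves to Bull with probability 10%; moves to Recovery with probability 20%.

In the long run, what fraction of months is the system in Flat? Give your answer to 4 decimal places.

0.3746

Let the stationary distribution be π with π = πP and π_1 + π_2 + π_3 + π_4 = 1.
π_1 = 0.1·π_1 + 0.2·π_2 + 0.1·π_3 + 0.1·π_4
π_2 = 0.4·π_1 + 0.2·π_2 + 0.4·π_3 + 0.2·π_4
π_3 = 0.4·π_1 + 0.5·π_2 + 0.2·π_3 + 0.5·π_4
Solving with the normalization constraint gives π = (0.1301, 0.3009, 0.3746, 0.1944).
So the stationary probability of Flat is 0.3746.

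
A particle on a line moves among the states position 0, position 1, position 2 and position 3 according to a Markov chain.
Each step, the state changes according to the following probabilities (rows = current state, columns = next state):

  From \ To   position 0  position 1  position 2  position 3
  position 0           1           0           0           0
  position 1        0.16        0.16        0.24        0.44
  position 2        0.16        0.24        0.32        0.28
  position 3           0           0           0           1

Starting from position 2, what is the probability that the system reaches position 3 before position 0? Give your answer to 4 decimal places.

0.6636

Let h(s) be the probability of absorption at position 3 starting from transient state s. Then h(position 3) = 1 and h(position 0) = 0. By first-step analysis:
h(position 1) = 0.16·0 + 0.16·h(position 1) + 0.24·h(position 2) + 0.44·1
h(position 2) = 0.16·0 + 0.24·h(position 1) + 0.32·h(position 2) + 0.28·1
Solving: h(position 1) = 0.7134, h(position 2) = 0.6636.
Starting from position 2, the probability is 0.6636.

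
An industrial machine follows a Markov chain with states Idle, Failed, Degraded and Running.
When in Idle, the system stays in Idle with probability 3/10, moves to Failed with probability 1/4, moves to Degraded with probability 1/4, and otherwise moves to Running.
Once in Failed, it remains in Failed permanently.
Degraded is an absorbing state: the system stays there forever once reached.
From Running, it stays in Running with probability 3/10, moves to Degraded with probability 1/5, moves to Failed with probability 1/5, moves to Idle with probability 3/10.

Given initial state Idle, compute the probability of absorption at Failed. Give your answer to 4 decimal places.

Let h(s) be the probability of absorption at Failed starting from transient state s. Then h(Failed) = 1 and h(Degraded) = 0. By first-step analysis:
h(Idle) = 0.3·h(Idle) + 0.25·1 + 0.25·0 + 0.2·h(Running)
h(Running) = 0.3·h(Idle) + 0.2·1 + 0.2·0 + 0.3·h(Running)
Solving: h(Idle) = 0.5000, h(Running) = 0.5000.
Starting from Idle, the probability is 0.5000.

0.5000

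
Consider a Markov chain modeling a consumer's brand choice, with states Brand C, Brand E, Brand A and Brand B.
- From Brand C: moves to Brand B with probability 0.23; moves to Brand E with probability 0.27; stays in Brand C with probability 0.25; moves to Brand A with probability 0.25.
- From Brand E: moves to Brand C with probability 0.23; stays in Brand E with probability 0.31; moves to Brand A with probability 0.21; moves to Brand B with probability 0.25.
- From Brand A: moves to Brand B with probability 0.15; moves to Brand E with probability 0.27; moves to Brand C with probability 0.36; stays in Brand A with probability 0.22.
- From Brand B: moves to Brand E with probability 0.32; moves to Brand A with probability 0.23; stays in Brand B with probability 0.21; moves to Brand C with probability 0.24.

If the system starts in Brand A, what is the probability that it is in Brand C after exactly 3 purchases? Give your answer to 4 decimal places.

0.2673

Propagate the distribution vector 3 purchases from Brand A.
After 0 purchases: (0.0000, 0.0000, 1.0000, 0.0000)
After 1 purchase: (0.3600, 0.2700, 0.2200, 0.1500)
After 2 purchases: (0.2673, 0.2883, 0.2296, 0.2148)
After 3 purchases: (0.2673, 0.2923, 0.2273, 0.2131)
P(in Brand C after 3 purchases) = 0.2673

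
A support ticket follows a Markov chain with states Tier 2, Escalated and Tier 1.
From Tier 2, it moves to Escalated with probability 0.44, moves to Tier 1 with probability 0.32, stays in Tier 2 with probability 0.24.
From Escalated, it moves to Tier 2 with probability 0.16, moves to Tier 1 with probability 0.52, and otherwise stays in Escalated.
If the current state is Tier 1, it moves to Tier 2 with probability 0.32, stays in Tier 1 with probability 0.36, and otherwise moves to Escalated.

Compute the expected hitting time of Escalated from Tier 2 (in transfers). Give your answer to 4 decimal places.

2.5000

Let t(s) be the expected number of transfers to first reach Escalated from state s, with t(Escalated) = 0. Conditioning on the first transfer:
t(Tier 2) = 1 + 0.24·t(Tier 2) + 0.32·t(Tier 1)
t(Tier 1) = 1 + 0.32·t(Tier 2) + 0.36·t(Tier 1)
Solving: t(Tier 2) = 2.5000, t(Tier 1) = 2.8125.
Expected transfers from Tier 2 to Escalated: 2.5000.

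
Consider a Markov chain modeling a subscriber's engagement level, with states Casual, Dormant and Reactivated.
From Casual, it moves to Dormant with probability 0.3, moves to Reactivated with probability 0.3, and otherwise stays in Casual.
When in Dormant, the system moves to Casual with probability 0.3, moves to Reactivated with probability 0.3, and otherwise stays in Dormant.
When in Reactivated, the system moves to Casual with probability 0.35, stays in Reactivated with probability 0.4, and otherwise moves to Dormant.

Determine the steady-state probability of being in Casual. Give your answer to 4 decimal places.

Let the stationary distribution be π with π = πP and π_1 + π_2 + π_3 = 1.
π_1 = 0.4·π_1 + 0.3·π_2 + 0.35·π_3
π_2 = 0.3·π_1 + 0.4·π_2 + 0.25·π_3
Solving with the normalization constraint gives π = (0.3519, 0.3148, 0.3333).
So the stationary probability of Casual is 0.3519.

0.3519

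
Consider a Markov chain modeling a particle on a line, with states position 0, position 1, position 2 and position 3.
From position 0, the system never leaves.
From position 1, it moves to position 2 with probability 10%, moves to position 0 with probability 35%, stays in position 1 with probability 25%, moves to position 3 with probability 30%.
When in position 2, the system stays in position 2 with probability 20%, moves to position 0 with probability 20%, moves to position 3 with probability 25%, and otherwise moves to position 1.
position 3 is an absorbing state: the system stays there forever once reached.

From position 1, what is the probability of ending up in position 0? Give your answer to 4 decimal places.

0.5310

Let h(s) be the probability of absorption at position 0 starting from transient state s. Then h(position 0) = 1 and h(position 3) = 0. By first-step analysis:
h(position 1) = 0.35·1 + 0.25·h(position 1) + 0.1·h(position 2) + 0.3·0
h(position 2) = 0.2·1 + 0.35·h(position 1) + 0.2·h(position 2) + 0.25·0
Solving: h(position 1) = 0.5310, h(position 2) = 0.4823.
Starting from position 1, the probability is 0.5310.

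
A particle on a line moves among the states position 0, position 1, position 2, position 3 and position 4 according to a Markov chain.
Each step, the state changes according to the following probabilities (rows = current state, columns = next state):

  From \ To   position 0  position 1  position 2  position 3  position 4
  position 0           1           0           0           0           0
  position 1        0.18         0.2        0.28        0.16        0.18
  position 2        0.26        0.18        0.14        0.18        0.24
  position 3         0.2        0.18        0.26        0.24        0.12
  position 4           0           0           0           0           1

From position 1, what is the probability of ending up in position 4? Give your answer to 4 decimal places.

Let h(s) be the probability of absorption at position 4 starting from transient state s. Then h(position 4) = 1 and h(position 0) = 0. By first-step analysis:
h(position 1) = 0.18·0 + 0.2·h(position 1) + 0.28·h(position 2) + 0.16·h(position 3) + 0.18·1
h(position 2) = 0.26·0 + 0.18·h(position 1) + 0.14·h(position 2) + 0.18·h(position 3) + 0.24·1
h(position 3) = 0.2·0 + 0.18·h(position 1) + 0.26·h(position 2) + 0.24·h(position 3) + 0.12·1
Solving: h(position 1) = 0.4752, h(position 2) = 0.4687, h(position 3) = 0.4308.
Starting from position 1, the probability is 0.4752.

0.4752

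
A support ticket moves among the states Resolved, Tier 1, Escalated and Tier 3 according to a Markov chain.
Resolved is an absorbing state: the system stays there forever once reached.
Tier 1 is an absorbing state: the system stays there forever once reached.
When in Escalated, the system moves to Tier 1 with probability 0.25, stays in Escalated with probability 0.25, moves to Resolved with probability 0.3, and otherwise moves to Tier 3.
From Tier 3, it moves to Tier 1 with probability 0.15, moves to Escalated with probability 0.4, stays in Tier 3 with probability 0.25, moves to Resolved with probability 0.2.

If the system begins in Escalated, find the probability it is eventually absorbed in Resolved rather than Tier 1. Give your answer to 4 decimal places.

Let h(s) be the probability of absorption at Resolved starting from transient state s. Then h(Resolved) = 1 and h(Tier 1) = 0. By first-step analysis:
h(Escalated) = 0.3·1 + 0.25·0 + 0.25·h(Escalated) + 0.2·h(Tier 3)
h(Tier 3) = 0.2·1 + 0.15·0 + 0.4·h(Escalated) + 0.25·h(Tier 3)
Solving: h(Escalated) = 0.5492, h(Tier 3) = 0.5596.
Starting from Escalated, the probability is 0.5492.

0.5492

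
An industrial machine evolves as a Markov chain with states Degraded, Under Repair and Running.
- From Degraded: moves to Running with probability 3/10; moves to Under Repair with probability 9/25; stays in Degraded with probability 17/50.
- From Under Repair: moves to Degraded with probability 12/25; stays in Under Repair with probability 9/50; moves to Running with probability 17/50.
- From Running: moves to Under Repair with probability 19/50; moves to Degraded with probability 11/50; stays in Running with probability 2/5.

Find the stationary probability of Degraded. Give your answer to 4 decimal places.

Let the stationary distribution be π with π = πP and π_1 + π_2 + π_3 = 1.
π_1 = 0.34·π_1 + 0.48·π_2 + 0.22·π_3
π_2 = 0.36·π_1 + 0.18·π_2 + 0.38·π_3
Solving with the normalization constraint gives π = (0.3419, 0.3110, 0.3472).
So the stationary probability of Degraded is 0.3419.

0.3419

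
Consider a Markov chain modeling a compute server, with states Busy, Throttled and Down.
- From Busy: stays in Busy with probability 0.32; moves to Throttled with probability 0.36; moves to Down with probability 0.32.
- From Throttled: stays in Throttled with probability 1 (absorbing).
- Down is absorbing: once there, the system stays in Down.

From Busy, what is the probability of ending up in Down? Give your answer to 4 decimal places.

Let h(s) be the probability of absorption at Down starting from transient state s. Then h(Down) = 1 and h(Throttled) = 0. By first-step analysis:
h(Busy) = 0.32·h(Busy) + 0.36·0 + 0.32·1
Solving: h(Busy) = 0.4706.
Starting from Busy, the probability is 0.4706.

0.4706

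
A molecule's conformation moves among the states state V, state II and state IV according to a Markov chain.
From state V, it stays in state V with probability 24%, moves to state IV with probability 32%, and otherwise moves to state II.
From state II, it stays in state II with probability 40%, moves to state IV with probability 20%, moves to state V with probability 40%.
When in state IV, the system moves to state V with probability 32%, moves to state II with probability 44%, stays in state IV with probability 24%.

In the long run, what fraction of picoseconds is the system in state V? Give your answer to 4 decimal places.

Let the stationary distribution be π with π = πP and π_1 + π_2 + π_3 = 1.
π_1 = 0.24·π_1 + 0.4·π_2 + 0.32·π_3
π_2 = 0.44·π_1 + 0.4·π_2 + 0.44·π_3
Solving with the normalization constraint gives π = (0.3276, 0.4231, 0.2493).
So the stationary probability of state V is 0.3276.

0.3276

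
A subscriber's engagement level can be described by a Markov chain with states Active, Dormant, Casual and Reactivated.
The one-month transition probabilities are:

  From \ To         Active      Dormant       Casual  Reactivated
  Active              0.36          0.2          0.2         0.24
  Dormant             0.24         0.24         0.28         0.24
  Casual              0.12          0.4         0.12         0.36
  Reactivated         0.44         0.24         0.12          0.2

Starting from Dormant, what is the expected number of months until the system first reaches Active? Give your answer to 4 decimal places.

Let t(s) be the expected number of months to first reach Active from state s, with t(Active) = 0. Conditioning on the first month:
t(Dormant) = 1 + 0.24·t(Dormant) + 0.28·t(Casual) + 0.24·t(Reactivated)
t(Casual) = 1 + 0.4·t(Dormant) + 0.12·t(Casual) + 0.36·t(Reactivated)
t(Reactivated) = 1 + 0.24·t(Dormant) + 0.12·t(Casual) + 0.2·t(Reactivated)
Solving: t(Dormant) = 3.7571, t(Casual) = 4.0661, t(Reactivated) = 2.9871.
Expected months from Dormant to Active: 3.7571.

3.7571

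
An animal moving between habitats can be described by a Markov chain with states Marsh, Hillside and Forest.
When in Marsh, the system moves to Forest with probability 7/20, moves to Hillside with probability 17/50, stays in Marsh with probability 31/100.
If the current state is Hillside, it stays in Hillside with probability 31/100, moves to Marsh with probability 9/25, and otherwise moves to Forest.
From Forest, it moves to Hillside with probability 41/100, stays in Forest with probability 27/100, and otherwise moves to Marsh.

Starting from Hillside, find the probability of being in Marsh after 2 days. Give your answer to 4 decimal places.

0.3288

Sum over the intermediate state after 1 day:
P = P(Hillside→Marsh)·P(Marsh→Marsh) + P(Hillside→Hillside)·P(Hillside→Marsh) + P(Hillside→Forest)·P(Forest→Marsh)
  = 0.36×0.31 + 0.31×0.36 + 0.33×0.32
  = 0.1116 + 0.1116 + 0.1056 = 0.3288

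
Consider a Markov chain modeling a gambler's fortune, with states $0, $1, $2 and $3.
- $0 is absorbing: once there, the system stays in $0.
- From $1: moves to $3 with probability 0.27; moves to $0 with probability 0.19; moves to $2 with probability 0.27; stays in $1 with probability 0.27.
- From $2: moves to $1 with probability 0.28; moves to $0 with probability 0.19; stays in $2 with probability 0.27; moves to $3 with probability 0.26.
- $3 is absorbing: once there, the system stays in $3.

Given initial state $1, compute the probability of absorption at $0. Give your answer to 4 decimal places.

Let h(s) be the probability of absorption at $0 starting from transient state s. Then h($0) = 1 and h($3) = 0. By first-step analysis:
h($1) = 0.19·1 + 0.27·h($1) + 0.27·h($2) + 0.27·0
h($2) = 0.19·1 + 0.28·h($1) + 0.27·h($2) + 0.26·0
Solving: h($1) = 0.4155, h($2) = 0.4196.
Starting from $1, the probability is 0.4155.

0.4155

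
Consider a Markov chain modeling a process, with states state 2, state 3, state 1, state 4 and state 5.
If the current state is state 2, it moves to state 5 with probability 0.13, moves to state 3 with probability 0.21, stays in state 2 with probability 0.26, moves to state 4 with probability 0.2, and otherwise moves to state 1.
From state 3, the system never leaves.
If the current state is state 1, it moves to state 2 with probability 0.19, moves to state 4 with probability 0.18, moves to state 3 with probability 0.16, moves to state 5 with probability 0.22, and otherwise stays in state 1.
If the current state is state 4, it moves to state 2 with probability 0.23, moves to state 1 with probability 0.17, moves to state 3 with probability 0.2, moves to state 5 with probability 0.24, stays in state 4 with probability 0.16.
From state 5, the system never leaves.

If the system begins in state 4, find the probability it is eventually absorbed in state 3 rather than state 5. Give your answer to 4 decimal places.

0.4799

Let h(s) be the probability of absorption at state 3 starting from transient state s. Then h(state 3) = 1 and h(state 5) = 0. By first-step analysis:
h(state 2) = 0.26·h(state 2) + 0.21·1 + 0.2·h(state 1) + 0.2·h(state 4) + 0.13·0
h(state 1) = 0.19·h(state 2) + 0.16·1 + 0.25·h(state 1) + 0.18·h(state 4) + 0.22·0
h(state 4) = 0.23·h(state 2) + 0.2·1 + 0.17·h(state 1) + 0.16·h(state 4) + 0.24·0
Solving: h(state 2) = 0.5392, h(state 1) = 0.4651, h(state 4) = 0.4799.
Starting from state 4, the probability is 0.4799.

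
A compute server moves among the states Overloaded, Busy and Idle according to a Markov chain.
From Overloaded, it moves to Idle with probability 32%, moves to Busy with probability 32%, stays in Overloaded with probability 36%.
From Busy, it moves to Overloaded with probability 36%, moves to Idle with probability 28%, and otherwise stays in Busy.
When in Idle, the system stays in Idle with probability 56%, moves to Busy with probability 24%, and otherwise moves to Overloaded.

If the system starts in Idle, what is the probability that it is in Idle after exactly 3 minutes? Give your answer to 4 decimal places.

Propagate the distribution vector 3 minutes from Idle.
After 0 minutes: (0.0000, 0.0000, 1.0000)
After 1 minute: (0.2000, 0.2400, 0.5600)
After 2 minutes: (0.2704, 0.2848, 0.4448)
After 3 minutes: (0.2888, 0.2958, 0.4154)
P(in Idle after 3 minutes) = 0.4154

0.4154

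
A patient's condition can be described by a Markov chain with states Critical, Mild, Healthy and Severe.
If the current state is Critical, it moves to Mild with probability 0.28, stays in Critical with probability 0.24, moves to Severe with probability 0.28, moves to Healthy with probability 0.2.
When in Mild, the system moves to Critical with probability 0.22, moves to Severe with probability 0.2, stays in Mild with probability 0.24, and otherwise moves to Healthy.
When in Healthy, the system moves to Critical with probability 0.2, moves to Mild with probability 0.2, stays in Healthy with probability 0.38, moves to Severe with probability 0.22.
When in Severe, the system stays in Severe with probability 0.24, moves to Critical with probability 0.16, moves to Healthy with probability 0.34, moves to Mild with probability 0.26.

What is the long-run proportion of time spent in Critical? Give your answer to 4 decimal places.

Let the stationary distribution be π with π = πP and π_1 + π_2 + π_3 + π_4 = 1.
π_1 = 0.24·π_1 + 0.22·π_2 + 0.2·π_3 + 0.16·π_4
π_2 = 0.28·π_1 + 0.24·π_2 + 0.2·π_3 + 0.26·π_4
π_3 = 0.2·π_1 + 0.34·π_2 + 0.38·π_3 + 0.34·π_4
Solving with the normalization constraint gives π = (0.2037, 0.2398, 0.3245, 0.2321).
So the stationary probability of Critical is 0.2037.

0.2037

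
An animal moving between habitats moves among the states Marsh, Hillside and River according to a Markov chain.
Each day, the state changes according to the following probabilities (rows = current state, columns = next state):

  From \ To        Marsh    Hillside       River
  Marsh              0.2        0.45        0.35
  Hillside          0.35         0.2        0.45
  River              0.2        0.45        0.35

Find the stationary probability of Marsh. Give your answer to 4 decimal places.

0.2540

Let the stationary distribution be π with π = πP and π_1 + π_2 + π_3 = 1.
π_1 = 0.2·π_1 + 0.35·π_2 + 0.2·π_3
π_2 = 0.45·π_1 + 0.2·π_2 + 0.45·π_3
Solving with the normalization constraint gives π = (0.2540, 0.3600, 0.3860).
So the stationary probability of Marsh is 0.2540.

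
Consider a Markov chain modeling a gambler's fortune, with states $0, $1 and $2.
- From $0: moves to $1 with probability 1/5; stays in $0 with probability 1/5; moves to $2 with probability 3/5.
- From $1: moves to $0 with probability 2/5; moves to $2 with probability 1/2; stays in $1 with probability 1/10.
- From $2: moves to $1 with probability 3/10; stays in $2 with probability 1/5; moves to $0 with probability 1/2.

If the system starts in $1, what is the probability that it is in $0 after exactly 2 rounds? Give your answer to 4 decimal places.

Sum over the intermediate state after 1 round:
P = P($1→$0)·P($0→$0) + P($1→$1)·P($1→$0) + P($1→$2)·P($2→$0)
  = 0.4×0.2 + 0.1×0.4 + 0.5×0.5
  = 0.0800 + 0.0400 + 0.2500 = 0.3700

0.3700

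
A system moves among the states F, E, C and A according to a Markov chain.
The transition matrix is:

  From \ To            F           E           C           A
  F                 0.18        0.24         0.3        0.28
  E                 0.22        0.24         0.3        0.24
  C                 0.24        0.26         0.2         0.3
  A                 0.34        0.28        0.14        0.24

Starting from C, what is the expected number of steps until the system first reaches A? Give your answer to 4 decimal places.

Let t(s) be the expected number of steps to first reach A from state s, with t(A) = 0. Conditioning on the first step:
t(F) = 1 + 0.18·t(F) + 0.24·t(E) + 0.3·t(C)
t(E) = 1 + 0.22·t(F) + 0.24·t(E) + 0.3·t(C)
t(C) = 1 + 0.24·t(F) + 0.26·t(E) + 0.2·t(C)
Solving: t(F) = 3.6280, t(E) = 3.7731, t(C) = 3.5646.
Expected steps from C to A: 3.5646.

3.5646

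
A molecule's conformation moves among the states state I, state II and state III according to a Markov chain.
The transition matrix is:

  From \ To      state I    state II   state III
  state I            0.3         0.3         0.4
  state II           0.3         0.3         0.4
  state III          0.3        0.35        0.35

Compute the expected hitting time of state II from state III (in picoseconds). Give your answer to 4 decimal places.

2.9851

Let t(s) be the expected number of picoseconds to first reach state II from state s, with t(state II) = 0. Conditioning on the first picosecond:
t(state I) = 1 + 0.3·t(state I) + 0.4·t(state III)
t(state III) = 1 + 0.3·t(state I) + 0.35·t(state III)
Solving: t(state I) = 3.1343, t(state III) = 2.9851.
Expected picoseconds from state III to state II: 2.9851.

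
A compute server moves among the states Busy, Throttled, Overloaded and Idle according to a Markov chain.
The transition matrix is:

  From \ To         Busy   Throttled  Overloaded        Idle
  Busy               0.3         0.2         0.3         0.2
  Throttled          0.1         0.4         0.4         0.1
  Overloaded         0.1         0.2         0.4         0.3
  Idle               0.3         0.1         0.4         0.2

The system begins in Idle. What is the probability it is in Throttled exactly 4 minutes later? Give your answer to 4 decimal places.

Propagate the distribution vector 4 minutes from Idle.
After 0 minutes: (0.0000, 0.0000, 0.0000, 1.0000)
After 1 minute: (0.3000, 0.1000, 0.4000, 0.2000)
After 2 minutes: (0.2000, 0.2000, 0.3700, 0.2300)
After 3 minutes: (0.1860, 0.2170, 0.3800, 0.2170)
After 4 minutes: (0.1806, 0.2217, 0.3814, 0.2163)
P(in Throttled after 4 minutes) = 0.2217

0.2217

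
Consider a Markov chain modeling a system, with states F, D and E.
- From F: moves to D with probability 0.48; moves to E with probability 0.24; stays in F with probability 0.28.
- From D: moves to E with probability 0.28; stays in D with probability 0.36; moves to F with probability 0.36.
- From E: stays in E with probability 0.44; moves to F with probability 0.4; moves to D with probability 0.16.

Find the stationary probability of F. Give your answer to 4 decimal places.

Let the stationary distribution be π with π = πP and π_1 + π_2 + π_3 = 1.
π_1 = 0.28·π_1 + 0.36·π_2 + 0.4·π_3
π_2 = 0.48·π_1 + 0.36·π_2 + 0.16·π_3
Solving with the normalization constraint gives π = (0.3451, 0.3380, 0.3169).
So the stationary probability of F is 0.3451.

0.3451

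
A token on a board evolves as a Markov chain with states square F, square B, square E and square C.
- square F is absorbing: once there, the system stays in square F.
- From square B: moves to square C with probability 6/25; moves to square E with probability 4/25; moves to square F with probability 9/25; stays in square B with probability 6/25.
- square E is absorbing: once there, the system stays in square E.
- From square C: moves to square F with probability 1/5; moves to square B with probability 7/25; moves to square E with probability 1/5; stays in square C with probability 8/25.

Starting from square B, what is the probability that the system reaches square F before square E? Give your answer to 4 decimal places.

0.6512

Let h(s) be the probability of absorption at square F starting from transient state s. Then h(square F) = 1 and h(square E) = 0. By first-step analysis:
h(square B) = 0.36·1 + 0.24·h(square B) + 0.16·0 + 0.24·h(square C)
h(square C) = 0.2·1 + 0.28·h(square B) + 0.2·0 + 0.32·h(square C)
Solving: h(square B) = 0.6512, h(square C) = 0.5623.
Starting from square B, the probability is 0.6512.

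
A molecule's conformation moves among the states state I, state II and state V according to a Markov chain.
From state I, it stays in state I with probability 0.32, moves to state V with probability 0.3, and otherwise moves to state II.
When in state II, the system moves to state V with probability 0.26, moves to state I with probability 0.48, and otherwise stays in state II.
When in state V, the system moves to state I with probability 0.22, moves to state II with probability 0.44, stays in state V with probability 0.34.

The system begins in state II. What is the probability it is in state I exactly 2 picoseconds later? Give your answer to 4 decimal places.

Sum over the intermediate state after 1 picosecond:
P = P(state II→state I)·P(state I→state I) + P(state II→state II)·P(state II→state I) + P(state II→state V)·P(state V→state I)
  = 0.48×0.32 + 0.26×0.48 + 0.26×0.22
  = 0.1536 + 0.1248 + 0.0572 = 0.3356

0.3356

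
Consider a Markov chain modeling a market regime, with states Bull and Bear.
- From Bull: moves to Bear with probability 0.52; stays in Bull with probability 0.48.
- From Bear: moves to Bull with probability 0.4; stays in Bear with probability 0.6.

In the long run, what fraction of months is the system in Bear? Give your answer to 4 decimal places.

0.5652

Let the stationary distribution be π with π = πP and π_1 + π_2 = 1.
π_1 = 0.48·π_1 + 0.4·π_2
Solving with the normalization constraint gives π = (0.4348, 0.5652).
So the stationary probability of Bear is 0.5652.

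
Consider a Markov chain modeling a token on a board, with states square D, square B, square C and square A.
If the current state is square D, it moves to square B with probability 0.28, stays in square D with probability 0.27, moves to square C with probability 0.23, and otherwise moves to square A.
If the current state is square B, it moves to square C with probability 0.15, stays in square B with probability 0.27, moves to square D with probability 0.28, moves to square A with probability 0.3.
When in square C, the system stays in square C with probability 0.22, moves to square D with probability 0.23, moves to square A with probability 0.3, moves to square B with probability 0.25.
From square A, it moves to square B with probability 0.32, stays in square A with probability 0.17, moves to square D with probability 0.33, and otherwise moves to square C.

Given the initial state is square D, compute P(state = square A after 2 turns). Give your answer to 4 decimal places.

0.2498

Propagate the distribution vector 2 turns from square D.
After 0 turns: (1.0000, 0.0000, 0.0000, 0.0000)
After 1 turn: (0.2700, 0.2800, 0.2300, 0.2200)
After 2 turns: (0.2768, 0.2791, 0.1943, 0.2498)
P(in square A after 2 turns) = 0.2498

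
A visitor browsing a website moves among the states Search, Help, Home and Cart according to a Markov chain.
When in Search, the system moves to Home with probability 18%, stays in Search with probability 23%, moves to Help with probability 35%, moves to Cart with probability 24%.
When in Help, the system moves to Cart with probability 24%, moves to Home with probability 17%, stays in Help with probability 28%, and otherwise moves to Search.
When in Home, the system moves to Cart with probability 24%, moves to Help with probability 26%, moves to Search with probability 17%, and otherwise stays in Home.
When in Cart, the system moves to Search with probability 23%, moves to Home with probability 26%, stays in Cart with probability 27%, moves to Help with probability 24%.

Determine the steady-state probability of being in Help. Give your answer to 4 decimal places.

0.2822

Let the stationary distribution be π with π = πP and π_1 + π_2 + π_3 + π_4 = 1.
π_1 = 0.23·π_1 + 0.31·π_2 + 0.17·π_3 + 0.23·π_4
π_2 = 0.35·π_1 + 0.28·π_2 + 0.26·π_3 + 0.24·π_4
π_3 = 0.18·π_1 + 0.17·π_2 + 0.33·π_3 + 0.26·π_4
Solving with the normalization constraint gives π = (0.2387, 0.2822, 0.2317, 0.2474).
So the stationary probability of Help is 0.2822.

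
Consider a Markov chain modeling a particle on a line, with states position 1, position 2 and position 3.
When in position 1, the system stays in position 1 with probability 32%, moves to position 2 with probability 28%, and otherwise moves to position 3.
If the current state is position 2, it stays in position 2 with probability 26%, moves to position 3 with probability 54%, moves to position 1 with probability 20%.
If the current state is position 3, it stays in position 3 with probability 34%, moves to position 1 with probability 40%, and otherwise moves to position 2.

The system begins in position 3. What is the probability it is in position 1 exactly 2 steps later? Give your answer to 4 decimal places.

0.3160

Sum over the intermediate state after 1 step:
P = P(position 3→position 1)·P(position 1→position 1) + P(position 3→position 2)·P(position 2→position 1) + P(position 3→position 3)·P(position 3→position 1)
  = 0.4×0.32 + 0.26×0.2 + 0.34×0.4
  = 0.1280 + 0.0520 + 0.1360 = 0.3160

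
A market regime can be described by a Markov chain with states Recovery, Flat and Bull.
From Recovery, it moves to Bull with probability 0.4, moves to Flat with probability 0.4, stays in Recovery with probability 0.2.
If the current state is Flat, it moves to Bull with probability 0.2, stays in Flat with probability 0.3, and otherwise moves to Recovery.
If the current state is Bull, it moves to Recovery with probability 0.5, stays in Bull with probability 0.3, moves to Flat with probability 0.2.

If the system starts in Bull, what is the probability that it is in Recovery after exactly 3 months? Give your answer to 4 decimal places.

Propagate the distribution vector 3 months from Bull.
After 0 months: (0.0000, 0.0000, 1.0000)
After 1 month: (0.5000, 0.2000, 0.3000)
After 2 months: (0.3500, 0.3200, 0.3300)
After 3 months: (0.3950, 0.3020, 0.3030)
P(in Recovery after 3 months) = 0.3950

0.3950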